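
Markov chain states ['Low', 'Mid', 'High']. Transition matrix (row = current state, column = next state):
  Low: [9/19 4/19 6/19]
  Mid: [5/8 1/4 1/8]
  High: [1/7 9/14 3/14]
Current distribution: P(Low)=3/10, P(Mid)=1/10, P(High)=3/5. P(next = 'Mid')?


P(next=Mid) = Σᵢ P(now=i)×P(i→Mid)
= 3/10×4/19 + 1/10×1/4 + 3/5×9/14
= 6/95 + 1/40 + 27/70 = 2521/5320

P = 2521/5320 ≈ 0.4739


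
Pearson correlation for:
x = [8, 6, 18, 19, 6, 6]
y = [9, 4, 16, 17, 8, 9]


n=6, Σx=63, Σy=63, Σxy=809, Σx²=857, Σy²=787
r = (6×809 - 63×63)/√((6×857 - 63²)(6×787 - 63²))
= 885/√(1173×753) = 885/√883269 ≈ 885/939.8239 ≈ 0.9417

r ≈ 0.9417


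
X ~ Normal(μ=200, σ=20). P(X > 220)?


z = (220-200)/20 = 1.0
P(X > 220) = 1 - P(Z ≤ 1.0) = 1 - 0.8413 = 0.1587

P(X > 220) ≈ 0.1587


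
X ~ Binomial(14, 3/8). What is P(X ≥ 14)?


P(X ≥ 14) = Σ P(X=i) for i=14..14
P(X=14) = 4782969/4398046511104
Sum = 4782969/4398046511104

P(X ≥ 14) = 4782969/4398046511104 ≈ 0.00%


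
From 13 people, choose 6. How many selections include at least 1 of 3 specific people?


Complement: C(13,6) - C(10,6) = 1716 - 210 = 1506

1506


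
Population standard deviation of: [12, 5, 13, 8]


Mean = 38/4 = 19/2
  (12-19/2)²=25/4
  (5-19/2)²=81/4
  (13-19/2)²=49/4
  (8-19/2)²=9/4
Σ(x-μ)² = 41
σ² = 41/4

σ = √(41/4) ≈ 3.2016


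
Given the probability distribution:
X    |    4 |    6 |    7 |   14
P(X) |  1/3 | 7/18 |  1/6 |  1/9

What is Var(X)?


E[X] = 115/18
E[X²] = 887/18
Var(X) = E[X²] - (E[X])² = 887/18 - 13225/324 = 2741/324

Var(X) = 2741/324 ≈ 8.4599


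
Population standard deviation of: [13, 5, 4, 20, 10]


Mean = 52/5
  (13-52/5)²=169/25
  (5-52/5)²=729/25
  (4-52/5)²=1024/25
  (20-52/5)²=2304/25
  (10-52/5)²=4/25
Σ(x-μ)² = 846/5
σ² = (846/5)/5 = 846/25

σ = √(846/25) ≈ 5.8172


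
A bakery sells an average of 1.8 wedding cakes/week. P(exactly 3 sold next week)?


Poisson(λ=1.8): P(X=3) = e^(-λ)×λ^k/k!
= e^(-1.8) × 1.8^3 / 3!
≈ 0.1652988882 × 5.832 / 6 ≈ 0.160671

P(X=3) ≈ 0.160671 ≈ 16.07%


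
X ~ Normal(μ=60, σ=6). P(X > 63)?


z = (63-60)/6 = 0.5
P(X > 63) = 1 - P(Z ≤ 0.5) = 1 - 0.6915 = 0.3085

P(X > 63) ≈ 0.3085


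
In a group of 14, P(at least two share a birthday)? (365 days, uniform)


P(all different) = Π(365-i)/365 for i=0..13
= 0.776897
P(match) = 1 - 0.776897 = 0.223103

P ≈ 0.2231 ≈ 22.31%


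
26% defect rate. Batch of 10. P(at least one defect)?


P(all good) = (37/50)^10 = 4808584372417849/97656250000000000
P(≥1 defect) = 92847665627582151/97656250000000000

P = 92847665627582151/97656250000000000 ≈ 95.08%


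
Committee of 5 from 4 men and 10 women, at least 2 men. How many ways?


Count by #men:
  2M,3W: C(4,2)×C(10,3)=720
  3M,2W: C(4,3)×C(10,2)=180
  4M,1W: C(4,4)×C(10,1)=10
Total = 910

910


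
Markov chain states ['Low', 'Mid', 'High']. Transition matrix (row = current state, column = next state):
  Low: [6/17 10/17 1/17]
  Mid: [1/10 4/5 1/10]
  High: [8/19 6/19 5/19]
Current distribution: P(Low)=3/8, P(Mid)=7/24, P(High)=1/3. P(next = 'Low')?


P(next=Low) = Σᵢ P(now=i)×P(i→Low)
= 3/8×6/17 + 7/24×1/10 + 1/3×8/19
= 9/68 + 7/240 + 8/57 = 23401/77520

P = 23401/77520 ≈ 0.3019


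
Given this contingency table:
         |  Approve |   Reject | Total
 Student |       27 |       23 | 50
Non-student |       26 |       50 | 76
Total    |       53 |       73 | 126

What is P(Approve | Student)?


P(Approve | Student) = 27/(27+23) = 27/50

P(Approve|Student) = 27/50 ≈ 54.00%


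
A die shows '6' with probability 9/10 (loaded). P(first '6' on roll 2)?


Geometric: P(X=2) = (1-p)^(k-1)×p = (1/10)^1×9/10 = 9/100

P(X=2) = 9/100 ≈ 9.00%


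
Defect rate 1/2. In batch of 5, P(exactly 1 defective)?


Binomial: P(X=1) = C(5,1)×p^1×(1-p)^4
= 5 × 1/2 × 1/16 = 5/32

P(X=1) = 5/32 ≈ 15.62%


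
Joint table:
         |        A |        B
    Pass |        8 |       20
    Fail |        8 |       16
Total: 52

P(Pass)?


P(Pass) = (8+20)/52 = 28/52 = 7/13

P(Pass) = 7/13 ≈ 53.85%


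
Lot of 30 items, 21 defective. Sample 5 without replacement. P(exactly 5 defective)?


Hypergeometric: C(21,5)×C(9,0)/C(30,5)
= 20349×1/142506 = 323/2262

P(X=5) = 323/2262 ≈ 14.28%


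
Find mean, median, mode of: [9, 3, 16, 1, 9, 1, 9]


Sorted: [1, 1, 3, 9, 9, 9, 16]
Mean = 48/7
Median = 9
Freq: {9: 3, 3: 1, 16: 1, 1: 2}
Mode: [9]

Mean=48/7, Median=9, Mode=9


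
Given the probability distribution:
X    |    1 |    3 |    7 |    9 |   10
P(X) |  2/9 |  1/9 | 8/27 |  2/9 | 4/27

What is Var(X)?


E[X] = 55/9
E[X²] = 437/9
Var(X) = E[X²] - (E[X])² = 437/9 - 3025/81 = 908/81

Var(X) = 908/81 ≈ 11.2099


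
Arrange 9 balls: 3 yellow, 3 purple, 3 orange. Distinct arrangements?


9!/(3!×3!×3!) = 1680

1680


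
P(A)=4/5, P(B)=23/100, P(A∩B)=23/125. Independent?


P(A)×P(B) = 23/125
P(A∩B) = 23/125
Equal ✓ → Independent

Yes, independent


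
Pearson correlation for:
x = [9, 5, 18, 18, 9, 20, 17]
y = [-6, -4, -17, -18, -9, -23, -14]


n=7, Σx=96, Σy=-91, Σxy=-1483, Σx²=1524, Σy²=1471
r = (7×(-1483) - 96×(-91))/√((7×1524 - 96²)(7×1471 - (-91)²))
= -1645/√(1452×2016) = -1645/√2927232 ≈ -1645/1710.9155 ≈ -0.9615

r ≈ -0.9615


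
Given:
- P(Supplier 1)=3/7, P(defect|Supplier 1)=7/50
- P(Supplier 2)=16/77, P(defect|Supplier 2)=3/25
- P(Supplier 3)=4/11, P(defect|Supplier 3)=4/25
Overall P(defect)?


P(B) = Σ P(B|Aᵢ)×P(Aᵢ)
  7/50×3/7 = 3/50
  3/25×16/77 = 48/1925
  4/25×4/11 = 16/275
Sum = 551/3850

P(defect) = 551/3850 ≈ 14.31%


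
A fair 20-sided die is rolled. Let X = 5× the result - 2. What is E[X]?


E[die] = (1+20)/2 = 21/2
E[X] = 5×21/2 - 2 = 101/2

E[X] = 101/2


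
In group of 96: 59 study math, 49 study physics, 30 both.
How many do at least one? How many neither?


|A∪B| = 59+49-30 = 78
Neither = 96-78 = 18

At least one: 78; Neither: 18


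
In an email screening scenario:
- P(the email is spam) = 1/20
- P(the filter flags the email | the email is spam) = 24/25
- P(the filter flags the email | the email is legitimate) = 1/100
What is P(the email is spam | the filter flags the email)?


Using Bayes' theorem:
P(A|B) = P(B|A)·P(A) / P(B)

P(the filter flags the email) = 24/25 × 1/20 + 1/100 × 19/20
= 6/125 + 19/2000 = 23/400

P(the email is spam|the filter flags the email) = (6/125) / (23/400) = 96/115

P(the email is spam|the filter flags the email) = 96/115 ≈ 83.48%


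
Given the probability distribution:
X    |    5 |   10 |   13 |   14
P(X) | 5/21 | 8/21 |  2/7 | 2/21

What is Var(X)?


E[X] = 211/21
E[X²] = 111
Var(X) = E[X²] - (E[X])² = 111 - 44521/441 = 4430/441

Var(X) = 4430/441 ≈ 10.0454


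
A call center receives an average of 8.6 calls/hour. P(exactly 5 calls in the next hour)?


Poisson(λ=8.6): P(X=5) = e^(-λ)×λ^k/k!
= e^(-8.6) × 8.6^5 / 5!
≈ 0.0001841057937 × 47042.70176 / 120 ≈ 0.072174

P(X=5) ≈ 0.072174 ≈ 7.22%


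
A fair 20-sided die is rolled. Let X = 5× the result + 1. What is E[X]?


E[die] = (1+20)/2 = 21/2
E[X] = 5×21/2 + 1 = 107/2

E[X] = 107/2


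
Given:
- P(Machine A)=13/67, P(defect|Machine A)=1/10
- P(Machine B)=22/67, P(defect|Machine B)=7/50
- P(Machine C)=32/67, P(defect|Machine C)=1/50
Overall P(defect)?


P(B) = Σ P(B|Aᵢ)×P(Aᵢ)
  1/10×13/67 = 13/670
  7/50×22/67 = 77/1675
  1/50×32/67 = 16/1675
Sum = 251/3350

P(defect) = 251/3350 ≈ 7.49%


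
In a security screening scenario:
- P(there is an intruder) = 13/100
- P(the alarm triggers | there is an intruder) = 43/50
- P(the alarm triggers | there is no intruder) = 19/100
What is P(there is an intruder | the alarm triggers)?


Using Bayes' theorem:
P(A|B) = P(B|A)·P(A) / P(B)

P(the alarm triggers) = 43/50 × 13/100 + 19/100 × 87/100
= 559/5000 + 1653/10000 = 2771/10000

P(there is an intruder|the alarm triggers) = (559/5000) / (2771/10000) = 1118/2771

P(there is an intruder|the alarm triggers) = 1118/2771 ≈ 40.35%


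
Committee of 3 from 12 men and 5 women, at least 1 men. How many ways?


Count by #men:
  1M,2W: C(12,1)×C(5,2)=120
  2M,1W: C(12,2)×C(5,1)=330
  3M,0W: C(12,3)×C(5,0)=220
Total = 670

670


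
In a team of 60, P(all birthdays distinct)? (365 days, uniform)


P(all different) = Π(365-i)/365 for i=0..59
= (365/365)×(364/365)×...×(306/365)
= 0.005877

P ≈ 0.0059 ≈ 0.59%


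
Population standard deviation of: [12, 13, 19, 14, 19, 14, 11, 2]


Mean = 104/8 = 13
  (12-13)²=1
  (13-13)²=0
  (19-13)²=36
  (14-13)²=1
  (19-13)²=36
  (14-13)²=1
  (11-13)²=4
  (2-13)²=121
Σ(x-μ)² = 200
σ² = 200/8 = 25

σ = √(25) ≈ 5.0000


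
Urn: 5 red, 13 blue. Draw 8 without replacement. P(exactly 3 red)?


Hypergeometric: C(5,3)×C(13,5)/C(18,8)
= 10×1287/43758 = 5/17

P(X=3) = 5/17 ≈ 29.41%


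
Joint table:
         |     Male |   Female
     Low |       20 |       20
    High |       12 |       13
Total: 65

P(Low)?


P(Low) = (20+20)/65 = 40/65 = 8/13

P(Low) = 8/13 ≈ 61.54%


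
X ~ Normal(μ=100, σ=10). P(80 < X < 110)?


z₁=(80-100)/10=-2.0, z₂=(110-100)/10=1.0
P = Φ(1.0) - Φ(-2.0) = 0.841345 - 0.022750 = 0.818595 ≈ 0.8186

P(80 < X < 110) ≈ 0.8186


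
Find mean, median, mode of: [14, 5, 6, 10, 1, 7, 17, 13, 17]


Sorted: [1, 5, 6, 7, 10, 13, 14, 17, 17]
Mean = 90/9 = 10
Median = 10
Freq: {14: 1, 5: 1, 6: 1, 10: 1, 1: 1, 7: 1, 17: 2, 13: 1}
Mode: [17]

Mean=10, Median=10, Mode=17


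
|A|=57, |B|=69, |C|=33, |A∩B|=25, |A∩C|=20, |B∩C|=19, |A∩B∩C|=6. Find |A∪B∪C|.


|A∪B∪C| = 57+69+33-25-20-19+6 = 101

|A∪B∪C| = 101


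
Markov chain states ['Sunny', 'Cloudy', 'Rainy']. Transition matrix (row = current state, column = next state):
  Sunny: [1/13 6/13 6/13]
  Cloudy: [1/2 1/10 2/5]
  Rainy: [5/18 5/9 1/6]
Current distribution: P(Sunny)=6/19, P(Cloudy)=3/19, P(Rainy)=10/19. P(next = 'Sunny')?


P(next=Sunny) = Σᵢ P(now=i)×P(i→Sunny)
= 6/19×1/13 + 3/19×1/2 + 10/19×5/18
= 6/247 + 3/38 + 25/171 = 1109/4446

P = 1109/4446 ≈ 0.2494


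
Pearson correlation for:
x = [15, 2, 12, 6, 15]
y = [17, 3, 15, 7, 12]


n=5, Σx=50, Σy=54, Σxy=663, Σx²=634, Σy²=716
r = (5×663 - 50×54)/√((5×634 - 50²)(5×716 - 54²))
= 615/√(670×664) = 615/√444880 ≈ 615/666.9933 ≈ 0.9220

r ≈ 0.9220


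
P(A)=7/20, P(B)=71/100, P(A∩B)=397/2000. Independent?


P(A)×P(B) = 497/2000
P(A∩B) = 397/2000
Not equal → NOT independent

No, not independent


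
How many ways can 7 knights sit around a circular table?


Circular arrangements of 7 distinct objects: fix one position to break rotational symmetry.
(n-1)! = 6! = 720

720


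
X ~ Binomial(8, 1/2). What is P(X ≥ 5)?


P(X ≥ 5) = Σ P(X=i) for i=5..8
P(X=5) = 7/32
P(X=6) = 7/64
P(X=7) = 1/32
P(X=8) = 1/256
Sum = 93/256

P(X ≥ 5) = 93/256 ≈ 36.33%


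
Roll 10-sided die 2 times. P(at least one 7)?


P(no 7)^2 = (9/10)^2 = 81/100
P(≥1) = 1 - 81/100 = 19/100

P = 19/100 ≈ 19.00%


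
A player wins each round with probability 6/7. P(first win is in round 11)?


Geometric: P(X=11) = (1-p)^(k-1)×p = (1/7)^10×6/7 = 6/1977326743

P(X=11) = 6/1977326743 ≈ 0.00%


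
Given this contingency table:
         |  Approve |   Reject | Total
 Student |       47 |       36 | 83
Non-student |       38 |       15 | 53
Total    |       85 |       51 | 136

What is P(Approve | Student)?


P(Approve | Student) = 47/(47+36) = 47/83

P(Approve|Student) = 47/83 ≈ 56.63%


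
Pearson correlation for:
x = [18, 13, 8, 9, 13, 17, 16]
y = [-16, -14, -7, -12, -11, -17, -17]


n=7, Σx=94, Σy=-94, Σxy=-1338, Σx²=1352, Σy²=1344
r = (7×(-1338) - 94×(-94))/√((7×1352 - 94²)(7×1344 - (-94)²))
= -530/√(628×572) = -530/√359216 ≈ -530/599.3463 ≈ -0.8843

r ≈ -0.8843


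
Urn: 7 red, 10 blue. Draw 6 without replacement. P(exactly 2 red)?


Hypergeometric: C(7,2)×C(10,4)/C(17,6)
= 21×210/12376 = 315/884

P(X=2) = 315/884 ≈ 35.63%


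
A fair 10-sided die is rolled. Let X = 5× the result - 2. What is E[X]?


E[die] = (1+10)/2 = 11/2
E[X] = 5×11/2 - 2 = 51/2

E[X] = 51/2


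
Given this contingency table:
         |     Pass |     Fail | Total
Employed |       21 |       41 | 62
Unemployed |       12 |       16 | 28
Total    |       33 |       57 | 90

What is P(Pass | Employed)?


P(Pass | Employed) = 21/(21+41) = 21/62

P(Pass|Employed) = 21/62 ≈ 33.87%


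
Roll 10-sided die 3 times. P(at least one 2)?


P(no 2)^3 = (9/10)^3 = 729/1000
P(≥1) = 1 - 729/1000 = 271/1000

P = 271/1000 ≈ 27.10%


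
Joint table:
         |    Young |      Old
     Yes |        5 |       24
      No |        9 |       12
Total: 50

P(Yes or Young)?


P(Yes∨Young) = P(Yes) + P(Young) - P(Yes∧Young)
= (29 + 14 - 5)/50 = 38/50 = 19/25

P = 19/25 ≈ 76.00%


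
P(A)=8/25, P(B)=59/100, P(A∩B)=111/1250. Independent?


P(A)×P(B) = 118/625
P(A∩B) = 111/1250
Not equal → NOT independent

No, not independent


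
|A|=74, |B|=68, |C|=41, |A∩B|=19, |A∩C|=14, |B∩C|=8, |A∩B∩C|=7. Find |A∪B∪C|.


|A∪B∪C| = 74+68+41-19-14-8+7 = 149

|A∪B∪C| = 149


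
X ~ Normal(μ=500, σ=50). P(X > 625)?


z = (625-500)/50 = 2.5
P(X > 625) = 1 - P(Z ≤ 2.5) = 1 - 0.9938 = 0.0062

P(X > 625) ≈ 0.0062


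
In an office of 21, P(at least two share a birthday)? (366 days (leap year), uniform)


P(all different) = Π(366-i)/366 for i=0..20
= 0.557221
P(match) = 1 - 0.557221 = 0.442779

P ≈ 0.4428 ≈ 44.28%


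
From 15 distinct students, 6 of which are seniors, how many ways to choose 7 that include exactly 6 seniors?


Choose 6 of the 6 seniors and 1 of the other 9 students:
C(6,6)×C(9,1) = 1×9 = 9

9


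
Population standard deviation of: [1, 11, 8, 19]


Mean = 39/4
  (1-39/4)²=1225/16
  (11-39/4)²=25/16
  (8-39/4)²=49/16
  (19-39/4)²=1369/16
Σ(x-μ)² = 667/4
σ² = (667/4)/4 = 667/16

σ = √(667/16) ≈ 6.4566


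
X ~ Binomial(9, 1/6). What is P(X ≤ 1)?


P(X ≤ 1) = Σ P(X=i) for i=0..1
P(X=0) = 1953125/10077696
P(X=1) = 390625/1119744
Sum = 2734375/5038848

P(X ≤ 1) = 2734375/5038848 ≈ 54.27%


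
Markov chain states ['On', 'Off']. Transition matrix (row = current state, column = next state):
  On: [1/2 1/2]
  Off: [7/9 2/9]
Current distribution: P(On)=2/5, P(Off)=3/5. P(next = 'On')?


P(next=On) = Σᵢ P(now=i)×P(i→On)
= 2/5×1/2 + 3/5×7/9
= 1/5 + 7/15 = 2/3

P = 2/3 ≈ 0.6667


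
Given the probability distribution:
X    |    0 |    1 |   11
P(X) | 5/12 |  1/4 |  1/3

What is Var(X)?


E[X] = 47/12
E[X²] = 487/12
Var(X) = E[X²] - (E[X])² = 487/12 - 2209/144 = 3635/144

Var(X) = 3635/144 ≈ 25.2431


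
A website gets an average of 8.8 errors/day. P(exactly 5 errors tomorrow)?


Poisson(λ=8.8): P(X=5) = e^(-λ)×λ^k/k!
= e^(-8.8) × 8.8^5 / 5!
≈ 0.0001507330751 × 52773.19168 / 120 ≈ 0.066289

P(X=5) ≈ 0.066289 ≈ 6.63%


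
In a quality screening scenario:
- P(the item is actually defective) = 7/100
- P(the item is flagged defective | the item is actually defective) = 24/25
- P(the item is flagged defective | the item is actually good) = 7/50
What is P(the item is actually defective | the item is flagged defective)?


Using Bayes' theorem:
P(A|B) = P(B|A)·P(A) / P(B)

P(the item is flagged defective) = 24/25 × 7/100 + 7/50 × 93/100
= 42/625 + 651/5000 = 987/5000

P(the item is actually defective|the item is flagged defective) = (42/625) / (987/5000) = 16/47

P(the item is actually defective|the item is flagged defective) = 16/47 ≈ 34.04%


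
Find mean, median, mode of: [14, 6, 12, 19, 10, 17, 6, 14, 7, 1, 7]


Sorted: [1, 6, 6, 7, 7, 10, 12, 14, 14, 17, 19]
Mean = 113/11
Median = 10
Freq: {14: 2, 6: 2, 12: 1, 19: 1, 10: 1, 17: 1, 7: 2, 1: 1}
Mode: [6, 7, 14]

Mean=113/11, Median=10, Mode=[6, 7, 14]


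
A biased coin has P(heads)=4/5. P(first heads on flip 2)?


Geometric: P(X=2) = (1-p)^(k-1)×p = (1/5)^1×4/5 = 4/25

P(X=2) = 4/25 ≈ 16.00%


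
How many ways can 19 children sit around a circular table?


Circular arrangements of 19 distinct objects: fix one position to break rotational symmetry.
(n-1)! = 18! = 6402373705728000

6402373705728000


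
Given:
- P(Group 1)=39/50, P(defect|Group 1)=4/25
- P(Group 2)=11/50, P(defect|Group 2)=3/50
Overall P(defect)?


P(B) = Σ P(B|Aᵢ)×P(Aᵢ)
  4/25×39/50 = 78/625
  3/50×11/50 = 33/2500
Sum = 69/500

P(defect) = 69/500 ≈ 13.80%


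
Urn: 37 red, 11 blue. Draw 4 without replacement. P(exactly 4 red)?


Hypergeometric: C(37,4)×C(11,0)/C(48,4)
= 66045×1/194580 = 4403/12972

P(X=4) = 4403/12972 ≈ 33.94%


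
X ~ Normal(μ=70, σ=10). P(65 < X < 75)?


z₁=(65-70)/10=-0.5, z₂=(75-70)/10=0.5
P = Φ(0.5) - Φ(-0.5) = 0.691462 - 0.308538 = 0.382924 ≈ 0.3829

P(65 < X < 75) ≈ 0.3829


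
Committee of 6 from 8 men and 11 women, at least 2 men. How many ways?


Count by #men:
  2M,4W: C(8,2)×C(11,4)=9240
  3M,3W: C(8,3)×C(11,3)=9240
  4M,2W: C(8,4)×C(11,2)=3850
  5M,1W: C(8,5)×C(11,1)=616
  6M,0W: C(8,6)×C(11,0)=28
Total = 22974

22974


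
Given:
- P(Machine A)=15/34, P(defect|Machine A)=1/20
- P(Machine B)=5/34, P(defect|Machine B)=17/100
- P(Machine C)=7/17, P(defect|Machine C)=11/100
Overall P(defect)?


P(B) = Σ P(B|Aᵢ)×P(Aᵢ)
  1/20×15/34 = 3/136
  17/100×5/34 = 1/40
  11/100×7/17 = 77/1700
Sum = 157/1700

P(defect) = 157/1700 ≈ 9.24%


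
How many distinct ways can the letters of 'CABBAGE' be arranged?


Letters: 7, freq: {'C': 1, 'A': 2, 'B': 2, 'G': 1, 'E': 1}
7!/(1!×2!×2!×1!×1!) = 5040/4 = 1260

1260


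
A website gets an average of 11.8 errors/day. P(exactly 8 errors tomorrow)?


Poisson(λ=11.8): P(X=8) = e^(-λ)×λ^k/k!
= e^(-11.8) × 11.8^8 / 8!
≈ 7.504557915e-06 × 375885920.267 / 40320 ≈ 0.069962

P(X=8) ≈ 0.069962 ≈ 7.00%


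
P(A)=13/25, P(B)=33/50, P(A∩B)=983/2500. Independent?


P(A)×P(B) = 429/1250
P(A∩B) = 983/2500
Not equal → NOT independent

No, not independent


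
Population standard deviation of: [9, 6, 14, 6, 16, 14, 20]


Mean = 85/7
  (9-85/7)²=484/49
  (6-85/7)²=1849/49
  (14-85/7)²=169/49
  (6-85/7)²=1849/49
  (16-85/7)²=729/49
  (14-85/7)²=169/49
  (20-85/7)²=3025/49
Σ(x-μ)² = 1182/7
σ² = (1182/7)/7 = 1182/49

σ = √(1182/49) ≈ 4.9115


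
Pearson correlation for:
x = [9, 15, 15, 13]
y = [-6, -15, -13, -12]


n=4, Σx=52, Σy=-46, Σxy=-630, Σx²=700, Σy²=574
r = (4×(-630) - 52×(-46))/√((4×700 - 52²)(4×574 - (-46)²))
= -128/√(96×180) = -128/√17280 ≈ -128/131.4534 ≈ -0.9737

r ≈ -0.9737


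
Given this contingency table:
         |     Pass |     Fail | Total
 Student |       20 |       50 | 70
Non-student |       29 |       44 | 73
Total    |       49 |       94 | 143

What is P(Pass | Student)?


P(Pass | Student) = 20/(20+50) = 20/70 = 2/7

P(Pass|Student) = 2/7 ≈ 28.57%


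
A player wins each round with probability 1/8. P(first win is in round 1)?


Geometric: P(X=1) = (1-p)^(k-1)×p = (7/8)^0×1/8 = 1/8

P(X=1) = 1/8 ≈ 12.50%


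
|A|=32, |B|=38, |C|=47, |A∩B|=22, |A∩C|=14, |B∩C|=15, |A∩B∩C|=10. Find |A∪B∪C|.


|A∪B∪C| = 32+38+47-22-14-15+10 = 76

|A∪B∪C| = 76


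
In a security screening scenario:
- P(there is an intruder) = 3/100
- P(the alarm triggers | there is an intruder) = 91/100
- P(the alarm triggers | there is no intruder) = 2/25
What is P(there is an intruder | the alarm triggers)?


Using Bayes' theorem:
P(A|B) = P(B|A)·P(A) / P(B)

P(the alarm triggers) = 91/100 × 3/100 + 2/25 × 97/100
= 273/10000 + 97/1250 = 1049/10000

P(there is an intruder|the alarm triggers) = (273/10000) / (1049/10000) = 273/1049

P(there is an intruder|the alarm triggers) = 273/1049 ≈ 26.02%


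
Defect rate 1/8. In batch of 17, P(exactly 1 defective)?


Binomial: P(X=1) = C(17,1)×p^1×(1-p)^16
= 17 × 1/8 × 33232930569601/281474976710656 = 564959819683217/2251799813685248

P(X=1) = 564959819683217/2251799813685248 ≈ 25.09%


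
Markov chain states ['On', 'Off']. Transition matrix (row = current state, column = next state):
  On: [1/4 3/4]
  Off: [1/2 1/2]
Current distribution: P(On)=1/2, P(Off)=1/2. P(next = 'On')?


P(next=On) = Σᵢ P(now=i)×P(i→On)
= 1/2×1/4 + 1/2×1/2
= 1/8 + 1/4 = 3/8

P = 3/8 ≈ 0.3750


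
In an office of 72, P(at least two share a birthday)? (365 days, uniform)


P(all different) = Π(365-i)/365 for i=0..71
= 0.000547
P(match) = 1 - 0.000547 = 0.999453

P ≈ 0.9995 ≈ 99.95%


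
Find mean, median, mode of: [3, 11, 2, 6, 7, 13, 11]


Sorted: [2, 3, 6, 7, 11, 11, 13]
Mean = 53/7
Median = 7
Freq: {3: 1, 11: 2, 2: 1, 6: 1, 7: 1, 13: 1}
Mode: [11]

Mean=53/7, Median=7, Mode=11


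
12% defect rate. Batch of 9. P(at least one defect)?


P(all good) = (22/25)^9 = 1207269217792/3814697265625
P(≥1 defect) = 2607428047833/3814697265625

P = 2607428047833/3814697265625 ≈ 68.35%


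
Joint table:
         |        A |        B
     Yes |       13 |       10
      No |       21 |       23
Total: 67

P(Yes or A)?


P(Yes∨A) = P(Yes) + P(A) - P(Yes∧A)
= (23 + 34 - 13)/67 = 44/67

P = 44/67 ≈ 65.67%


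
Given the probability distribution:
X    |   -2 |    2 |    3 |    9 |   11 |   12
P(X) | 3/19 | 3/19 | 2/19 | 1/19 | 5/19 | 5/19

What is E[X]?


E[X] = Σ x·P(X=x)
= (-2)×(3/19) + (2)×(3/19) + (3)×(2/19) + (9)×(1/19) + (11)×(5/19) + (12)×(5/19)
= 130/19

E[X] = 130/19


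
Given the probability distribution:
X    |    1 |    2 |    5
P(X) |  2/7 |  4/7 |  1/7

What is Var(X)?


E[X] = 15/7
E[X²] = 43/7
Var(X) = E[X²] - (E[X])² = 43/7 - 225/49 = 76/49

Var(X) = 76/49 ≈ 1.5510


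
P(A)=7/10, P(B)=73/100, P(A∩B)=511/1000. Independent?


P(A)×P(B) = 511/1000
P(A∩B) = 511/1000
Equal ✓ → Independent

Yes, independent


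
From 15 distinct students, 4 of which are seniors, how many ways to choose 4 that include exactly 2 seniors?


Choose 2 of the 4 seniors and 2 of the other 11 students:
C(4,2)×C(11,2) = 6×55 = 330

330


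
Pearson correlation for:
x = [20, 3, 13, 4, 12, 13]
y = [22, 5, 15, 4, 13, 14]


n=6, Σx=65, Σy=73, Σxy=1004, Σx²=907, Σy²=1115
r = (6×1004 - 65×73)/√((6×907 - 65²)(6×1115 - 73²))
= 1279/√(1217×1361) = 1279/√1656337 ≈ 1279/1286.9876 ≈ 0.9938

r ≈ 0.9938


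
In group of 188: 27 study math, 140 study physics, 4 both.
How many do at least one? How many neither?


|A∪B| = 27+140-4 = 163
Neither = 188-163 = 25

At least one: 163; Neither: 25


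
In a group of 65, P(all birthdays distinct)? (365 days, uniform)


P(all different) = Π(365-i)/365 for i=0..64
= (365/365)×(364/365)×...×(301/365)
= 0.002317

P ≈ 0.0023 ≈ 0.23%


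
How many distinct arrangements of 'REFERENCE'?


Letters: 9, freq: {'R': 2, 'E': 4, 'F': 1, 'N': 1, 'C': 1}
9!/(2!×4!×1!×1!×1!) = 362880/48 = 7560

7560


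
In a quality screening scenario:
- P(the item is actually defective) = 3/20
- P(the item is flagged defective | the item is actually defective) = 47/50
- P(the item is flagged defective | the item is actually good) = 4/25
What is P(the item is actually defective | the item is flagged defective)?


Using Bayes' theorem:
P(A|B) = P(B|A)·P(A) / P(B)

P(the item is flagged defective) = 47/50 × 3/20 + 4/25 × 17/20
= 141/1000 + 17/125 = 277/1000

P(the item is actually defective|the item is flagged defective) = (141/1000) / (277/1000) = 141/277

P(the item is actually defective|the item is flagged defective) = 141/277 ≈ 50.90%


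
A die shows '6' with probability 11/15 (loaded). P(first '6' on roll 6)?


Geometric: P(X=6) = (1-p)^(k-1)×p = (4/15)^5×11/15 = 11264/11390625

P(X=6) = 11264/11390625 ≈ 0.10%


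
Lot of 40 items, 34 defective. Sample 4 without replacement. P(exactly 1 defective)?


Hypergeometric: C(34,1)×C(6,3)/C(40,4)
= 34×20/91390 = 68/9139

P(X=1) = 68/9139 ≈ 0.74%


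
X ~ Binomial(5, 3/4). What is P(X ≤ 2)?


P(X ≤ 2) = Σ P(X=i) for i=0..2
P(X=0) = 1/1024
P(X=1) = 15/1024
P(X=2) = 45/512
Sum = 53/512

P(X ≤ 2) = 53/512 ≈ 10.35%


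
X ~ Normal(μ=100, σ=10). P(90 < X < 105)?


z₁=(90-100)/10=-1.0, z₂=(105-100)/10=0.5
P = Φ(0.5) - Φ(-1.0) = 0.691462 - 0.158655 = 0.532807 ≈ 0.5328

P(90 < X < 105) ≈ 0.5328


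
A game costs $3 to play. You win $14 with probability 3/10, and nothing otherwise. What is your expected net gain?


E[gain] = (14-3)×3/10 + (-3)×7/10
= 33/10 - 21/10 = 6/5

Expected net gain = $6/5 ≈ $1.20


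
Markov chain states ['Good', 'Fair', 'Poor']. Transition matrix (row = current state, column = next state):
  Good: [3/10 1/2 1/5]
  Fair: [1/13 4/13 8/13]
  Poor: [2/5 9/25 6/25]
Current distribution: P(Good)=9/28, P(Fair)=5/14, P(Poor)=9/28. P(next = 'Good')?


P(next=Good) = Σᵢ P(now=i)×P(i→Good)
= 9/28×3/10 + 5/14×1/13 + 9/28×2/5
= 27/280 + 5/182 + 9/70 = 919/3640

P = 919/3640 ≈ 0.2525


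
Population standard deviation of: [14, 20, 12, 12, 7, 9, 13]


Mean = 87/7
  (14-87/7)²=121/49
  (20-87/7)²=2809/49
  (12-87/7)²=9/49
  (12-87/7)²=9/49
  (7-87/7)²=1444/49
  (9-87/7)²=576/49
  (13-87/7)²=16/49
Σ(x-μ)² = 712/7
σ² = (712/7)/7 = 712/49

σ = √(712/49) ≈ 3.8119


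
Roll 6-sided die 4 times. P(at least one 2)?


P(no 2)^4 = (5/6)^4 = 625/1296
P(≥1) = 1 - 625/1296 = 671/1296

P = 671/1296 ≈ 51.77%


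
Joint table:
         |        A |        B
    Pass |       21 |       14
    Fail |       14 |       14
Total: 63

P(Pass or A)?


P(Pass∨A) = P(Pass) + P(A) - P(Pass∧A)
= (35 + 35 - 21)/63 = 49/63 = 7/9

P = 7/9 ≈ 77.78%


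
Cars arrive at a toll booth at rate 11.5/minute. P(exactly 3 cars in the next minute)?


Poisson(λ=11.5): P(X=3) = e^(-λ)×λ^k/k!
= e^(-11.5) × 11.5^3 / 3!
≈ 1.01300936e-05 × 1520.875 / 6 ≈ 0.002568

P(X=3) ≈ 0.002568 ≈ 0.26%


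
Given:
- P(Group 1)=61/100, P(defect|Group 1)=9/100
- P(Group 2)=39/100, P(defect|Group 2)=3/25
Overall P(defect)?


P(B) = Σ P(B|Aᵢ)×P(Aᵢ)
  9/100×61/100 = 549/10000
  3/25×39/100 = 117/2500
Sum = 1017/10000

P(defect) = 1017/10000 ≈ 10.17%


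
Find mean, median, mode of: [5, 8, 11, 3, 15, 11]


Sorted: [3, 5, 8, 11, 11, 15]
Mean = 53/6
Median = 19/2
Freq: {5: 1, 8: 1, 11: 2, 3: 1, 15: 1}
Mode: [11]

Mean=53/6, Median=19/2, Mode=11


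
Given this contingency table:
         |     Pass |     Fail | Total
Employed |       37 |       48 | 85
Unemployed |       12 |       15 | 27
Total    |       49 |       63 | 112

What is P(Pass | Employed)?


P(Pass | Employed) = 37/(37+48) = 37/85

P(Pass|Employed) = 37/85 ≈ 43.53%


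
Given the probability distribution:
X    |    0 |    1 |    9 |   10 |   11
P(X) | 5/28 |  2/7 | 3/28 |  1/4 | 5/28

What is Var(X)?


E[X] = 40/7
E[X²] = 389/7
Var(X) = E[X²] - (E[X])² = 389/7 - 1600/49 = 1123/49

Var(X) = 1123/49 ≈ 22.9184


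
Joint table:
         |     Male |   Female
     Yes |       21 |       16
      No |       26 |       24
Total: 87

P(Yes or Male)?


P(Yes∨Male) = P(Yes) + P(Male) - P(Yes∧Male)
= (37 + 47 - 21)/87 = 63/87 = 21/29

P = 21/29 ≈ 72.41%


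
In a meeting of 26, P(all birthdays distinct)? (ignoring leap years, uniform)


P(all different) = Π(365-i)/365 for i=0..25
= (365/365)×(364/365)×...×(340/365)
= 0.401759

P ≈ 0.4018 ≈ 40.18%


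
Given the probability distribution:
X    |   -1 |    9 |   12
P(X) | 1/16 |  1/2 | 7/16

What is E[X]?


E[X] = Σ x·P(X=x)
= (-1)×(1/16) + (9)×(1/2) + (12)×(7/16)
= 155/16

E[X] = 155/16


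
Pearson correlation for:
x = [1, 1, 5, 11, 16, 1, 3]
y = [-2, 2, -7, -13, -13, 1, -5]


n=7, Σx=38, Σy=-37, Σxy=-400, Σx²=414, Σy²=421
r = (7×(-400) - 38×(-37))/√((7×414 - 38²)(7×421 - (-37)²))
= -1394/√(1454×1578) = -1394/√2294412 ≈ -1394/1514.7317 ≈ -0.9203

r ≈ -0.9203


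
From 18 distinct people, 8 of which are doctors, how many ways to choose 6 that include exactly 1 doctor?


Choose 1 of the 8 doctors and 5 of the other 10 people:
C(8,1)×C(10,5) = 8×252 = 2016

2016


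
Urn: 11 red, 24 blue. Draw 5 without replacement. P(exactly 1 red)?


Hypergeometric: C(11,1)×C(24,4)/C(35,5)
= 11×10626/324632 = 759/2108

P(X=1) = 759/2108 ≈ 36.01%


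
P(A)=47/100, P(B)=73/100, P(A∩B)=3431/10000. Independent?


P(A)×P(B) = 3431/10000
P(A∩B) = 3431/10000
Equal ✓ → Independent

Yes, independent


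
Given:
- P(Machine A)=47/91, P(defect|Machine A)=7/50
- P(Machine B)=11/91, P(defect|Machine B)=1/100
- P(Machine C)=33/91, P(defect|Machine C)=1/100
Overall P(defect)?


P(B) = Σ P(B|Aᵢ)×P(Aᵢ)
  7/50×47/91 = 47/650
  1/100×11/91 = 11/9100
  1/100×33/91 = 33/9100
Sum = 27/350

P(defect) = 27/350 ≈ 7.71%


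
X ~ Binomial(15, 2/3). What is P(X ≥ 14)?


P(X ≥ 14) = Σ P(X=i) for i=14..15
P(X=14) = 81920/4782969
P(X=15) = 32768/14348907
Sum = 278528/14348907

P(X ≥ 14) = 278528/14348907 ≈ 1.94%


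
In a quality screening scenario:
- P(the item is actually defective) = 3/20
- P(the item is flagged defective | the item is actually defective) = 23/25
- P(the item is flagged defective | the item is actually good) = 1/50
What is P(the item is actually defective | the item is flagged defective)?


Using Bayes' theorem:
P(A|B) = P(B|A)·P(A) / P(B)

P(the item is flagged defective) = 23/25 × 3/20 + 1/50 × 17/20
= 69/500 + 17/1000 = 31/200

P(the item is actually defective|the item is flagged defective) = (69/500) / (31/200) = 138/155

P(the item is actually defective|the item is flagged defective) = 138/155 ≈ 89.03%


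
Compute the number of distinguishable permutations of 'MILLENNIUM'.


Letters: 10, freq: {'M': 2, 'I': 2, 'L': 2, 'E': 1, 'N': 2, 'U': 1}
10!/(2!×2!×2!×1!×2!×1!) = 3628800/16 = 226800

226800


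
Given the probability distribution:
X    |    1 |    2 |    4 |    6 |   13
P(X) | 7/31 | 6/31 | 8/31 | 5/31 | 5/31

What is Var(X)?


E[X] = 146/31
E[X²] = 1184/31
Var(X) = E[X²] - (E[X])² = 1184/31 - 21316/961 = 15388/961

Var(X) = 15388/961 ≈ 16.0125


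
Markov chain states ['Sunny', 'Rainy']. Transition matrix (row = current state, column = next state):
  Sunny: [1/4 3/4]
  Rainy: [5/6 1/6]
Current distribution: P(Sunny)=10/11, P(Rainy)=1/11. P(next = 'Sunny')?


P(next=Sunny) = Σᵢ P(now=i)×P(i→Sunny)
= 10/11×1/4 + 1/11×5/6
= 5/22 + 5/66 = 10/33

P = 10/33 ≈ 0.3030


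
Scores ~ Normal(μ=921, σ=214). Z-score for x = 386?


z = (x - μ)/σ = (386 - 921)/214 = -2.5

z = -2.5


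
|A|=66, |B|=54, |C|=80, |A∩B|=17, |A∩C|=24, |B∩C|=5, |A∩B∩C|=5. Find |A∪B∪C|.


|A∪B∪C| = 66+54+80-17-24-5+5 = 159

|A∪B∪C| = 159


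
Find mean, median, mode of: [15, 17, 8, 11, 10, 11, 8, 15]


Sorted: [8, 8, 10, 11, 11, 15, 15, 17]
Mean = 95/8
Median = 11
Freq: {15: 2, 17: 1, 8: 2, 11: 2, 10: 1}
Mode: [8, 11, 15]

Mean=95/8, Median=11, Mode=[8, 11, 15]


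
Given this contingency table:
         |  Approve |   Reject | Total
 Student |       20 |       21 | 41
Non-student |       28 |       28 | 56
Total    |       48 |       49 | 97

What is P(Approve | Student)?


P(Approve | Student) = 20/(20+21) = 20/41

P(Approve|Student) = 20/41 ≈ 48.78%


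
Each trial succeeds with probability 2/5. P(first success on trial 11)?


Geometric: P(X=11) = (1-p)^(k-1)×p = (3/5)^10×2/5 = 118098/48828125

P(X=11) = 118098/48828125 ≈ 0.24%


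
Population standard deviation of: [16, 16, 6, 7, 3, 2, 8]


Mean = 58/7
  (16-58/7)²=2916/49
  (16-58/7)²=2916/49
  (6-58/7)²=256/49
  (7-58/7)²=81/49
  (3-58/7)²=1369/49
  (2-58/7)²=1936/49
  (8-58/7)²=4/49
Σ(x-μ)² = 1354/7
σ² = (1354/7)/7 = 1354/49

σ = √(1354/49) ≈ 5.2567


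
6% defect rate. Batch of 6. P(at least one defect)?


P(all good) = (47/50)^6 = 10779215329/15625000000
P(≥1 defect) = 4845784671/15625000000

P = 4845784671/15625000000 ≈ 31.01%


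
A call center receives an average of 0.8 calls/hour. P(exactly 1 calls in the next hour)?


Poisson(λ=0.8): P(X=1) = e^(-λ)×λ^k/k!
= e^(-0.8) × 0.8^1 / 1!
≈ 0.4493289641 × 0.8 / 1 ≈ 0.359463

P(X=1) ≈ 0.359463 ≈ 35.95%


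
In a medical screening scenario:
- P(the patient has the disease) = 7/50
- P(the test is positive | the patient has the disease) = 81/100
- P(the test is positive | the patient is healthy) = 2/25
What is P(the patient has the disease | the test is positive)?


Using Bayes' theorem:
P(A|B) = P(B|A)·P(A) / P(B)

P(the test is positive) = 81/100 × 7/50 + 2/25 × 43/50
= 567/5000 + 43/625 = 911/5000

P(the patient has the disease|the test is positive) = (567/5000) / (911/5000) = 567/911

P(the patient has the disease|the test is positive) = 567/911 ≈ 62.24%


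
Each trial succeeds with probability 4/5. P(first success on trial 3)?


Geometric: P(X=3) = (1-p)^(k-1)×p = (1/5)^2×4/5 = 4/125

P(X=3) = 4/125 ≈ 3.20%


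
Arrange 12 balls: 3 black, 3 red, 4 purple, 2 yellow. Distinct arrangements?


12!/(3!×3!×4!×2!) = 277200

277200


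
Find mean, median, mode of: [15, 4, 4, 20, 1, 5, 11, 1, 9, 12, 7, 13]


Sorted: [1, 1, 4, 4, 5, 7, 9, 11, 12, 13, 15, 20]
Mean = 102/12 = 17/2
Median = 8
Freq: {15: 1, 4: 2, 20: 1, 1: 2, 5: 1, 11: 1, 9: 1, 12: 1, 7: 1, 13: 1}
Mode: [1, 4]

Mean=17/2, Median=8, Mode=[1, 4]


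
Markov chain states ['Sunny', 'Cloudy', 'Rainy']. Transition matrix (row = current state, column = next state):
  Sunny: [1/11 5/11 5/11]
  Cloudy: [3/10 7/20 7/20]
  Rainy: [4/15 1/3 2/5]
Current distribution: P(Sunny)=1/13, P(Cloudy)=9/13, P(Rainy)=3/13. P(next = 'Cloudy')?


P(next=Cloudy) = Σᵢ P(now=i)×P(i→Cloudy)
= 1/13×5/11 + 9/13×7/20 + 3/13×1/3
= 5/143 + 63/260 + 1/13 = 1013/2860

P = 1013/2860 ≈ 0.3542


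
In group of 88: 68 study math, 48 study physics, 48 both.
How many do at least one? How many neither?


|A∪B| = 68+48-48 = 68
Neither = 88-68 = 20

At least one: 68; Neither: 20


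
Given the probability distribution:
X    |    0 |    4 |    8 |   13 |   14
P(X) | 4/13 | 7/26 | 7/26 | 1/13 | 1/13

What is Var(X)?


E[X] = 69/13
E[X²] = 645/13
Var(X) = E[X²] - (E[X])² = 645/13 - 4761/169 = 3624/169

Var(X) = 3624/169 ≈ 21.4438


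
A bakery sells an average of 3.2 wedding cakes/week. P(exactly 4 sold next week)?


Poisson(λ=3.2): P(X=4) = e^(-λ)×λ^k/k!
= e^(-3.2) × 3.2^4 / 4!
≈ 0.04076220398 × 104.8576 / 24 ≈ 0.178093

P(X=4) ≈ 0.178093 ≈ 17.81%


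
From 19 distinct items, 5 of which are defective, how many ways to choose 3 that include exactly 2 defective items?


Choose 2 of the 5 defective items and 1 of the other 14 items:
C(5,2)×C(14,1) = 10×14 = 140

140


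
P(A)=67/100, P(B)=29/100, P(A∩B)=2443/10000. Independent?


P(A)×P(B) = 1943/10000
P(A∩B) = 2443/10000
Not equal → NOT independent

No, not independent


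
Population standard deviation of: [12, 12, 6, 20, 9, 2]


Mean = 61/6
  (12-61/6)²=121/36
  (12-61/6)²=121/36
  (6-61/6)²=625/36
  (20-61/6)²=3481/36
  (9-61/6)²=49/36
  (2-61/6)²=2401/36
Σ(x-μ)² = 1133/6
σ² = (1133/6)/6 = 1133/36

σ = √(1133/36) ≈ 5.6100


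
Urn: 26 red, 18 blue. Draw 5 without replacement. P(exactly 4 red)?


Hypergeometric: C(26,4)×C(18,1)/C(44,5)
= 14950×18/1086008 = 67275/271502

P(X=4) = 67275/271502 ≈ 24.78%


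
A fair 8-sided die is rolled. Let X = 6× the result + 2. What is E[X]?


E[die] = (1+8)/2 = 9/2
E[X] = 6×9/2 + 2 = 29

E[X] = 29


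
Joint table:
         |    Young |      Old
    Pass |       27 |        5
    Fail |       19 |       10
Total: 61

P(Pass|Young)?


P(Pass|Young) = 27/(27+19) = 27/46

P = 27/46 ≈ 58.70%


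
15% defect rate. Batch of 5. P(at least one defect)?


P(all good) = (17/20)^5 = 1419857/3200000
P(≥1 defect) = 1780143/3200000

P = 1780143/3200000 ≈ 55.63%


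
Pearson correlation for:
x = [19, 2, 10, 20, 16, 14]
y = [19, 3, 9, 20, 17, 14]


n=6, Σx=81, Σy=82, Σxy=1325, Σx²=1317, Σy²=1336
r = (6×1325 - 81×82)/√((6×1317 - 81²)(6×1336 - 82²))
= 1308/√(1341×1292) = 1308/√1732572 ≈ 1308/1316.2720 ≈ 0.9937

r ≈ 0.9937


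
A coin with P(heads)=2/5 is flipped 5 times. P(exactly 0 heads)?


Binomial: P(X=0) = C(5,0)×p^0×(1-p)^5
= 1 × 1 × 243/3125 = 243/3125

P(X=0) = 243/3125 ≈ 7.78%


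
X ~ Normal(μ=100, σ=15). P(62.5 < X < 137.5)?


z₁=(62.5-100)/15=-2.5, z₂=(137.5-100)/15=2.5
P = Φ(2.5) - Φ(-2.5) = 0.993790 - 0.006210 = 0.987580 ≈ 0.9876

P(62.5 < X < 137.5) ≈ 0.9876


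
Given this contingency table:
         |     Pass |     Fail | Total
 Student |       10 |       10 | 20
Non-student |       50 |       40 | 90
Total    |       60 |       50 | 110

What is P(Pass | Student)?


P(Pass | Student) = 10/(10+10) = 10/20 = 1/2

P(Pass|Student) = 1/2 ≈ 50.00%


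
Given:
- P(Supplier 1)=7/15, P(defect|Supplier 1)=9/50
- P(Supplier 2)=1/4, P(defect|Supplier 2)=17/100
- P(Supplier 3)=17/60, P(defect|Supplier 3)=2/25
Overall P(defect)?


P(B) = Σ P(B|Aᵢ)×P(Aᵢ)
  9/50×7/15 = 21/250
  17/100×1/4 = 17/400
  2/25×17/60 = 17/750
Sum = 179/1200

P(defect) = 179/1200 ≈ 14.92%


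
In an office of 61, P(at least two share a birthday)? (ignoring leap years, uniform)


P(all different) = Π(365-i)/365 for i=0..60
= 0.004911
P(match) = 1 - 0.004911 = 0.995089

P ≈ 0.9951 ≈ 99.51%


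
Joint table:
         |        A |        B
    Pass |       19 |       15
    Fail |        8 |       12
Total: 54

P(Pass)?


P(Pass) = (19+15)/54 = 34/54 = 17/27

P(Pass) = 17/27 ≈ 62.96%


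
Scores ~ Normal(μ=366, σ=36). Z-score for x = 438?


z = (x - μ)/σ = (438 - 366)/36 = 2.0

z = 2.0


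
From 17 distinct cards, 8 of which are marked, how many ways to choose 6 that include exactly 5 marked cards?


Choose 5 of the 8 marked cards and 1 of the other 9 cards:
C(8,5)×C(9,1) = 56×9 = 504

504


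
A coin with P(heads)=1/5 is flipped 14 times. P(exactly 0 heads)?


Binomial: P(X=0) = C(14,0)×p^0×(1-p)^14
= 1 × 1 × 268435456/6103515625 = 268435456/6103515625

P(X=0) = 268435456/6103515625 ≈ 4.40%


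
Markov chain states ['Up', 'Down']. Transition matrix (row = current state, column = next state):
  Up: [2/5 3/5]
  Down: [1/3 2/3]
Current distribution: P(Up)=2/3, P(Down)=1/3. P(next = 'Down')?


P(next=Down) = Σᵢ P(now=i)×P(i→Down)
= 2/3×3/5 + 1/3×2/3
= 2/5 + 2/9 = 28/45

P = 28/45 ≈ 0.6222


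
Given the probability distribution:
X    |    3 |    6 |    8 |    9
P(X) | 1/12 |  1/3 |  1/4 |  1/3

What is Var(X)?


E[X] = 29/4
E[X²] = 223/4
Var(X) = E[X²] - (E[X])² = 223/4 - 841/16 = 51/16

Var(X) = 51/16 ≈ 3.1875


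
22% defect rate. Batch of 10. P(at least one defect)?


P(all good) = (39/50)^10 = 8140406085191601/97656250000000000
P(≥1 defect) = 89515843914808399/97656250000000000

P = 89515843914808399/97656250000000000 ≈ 91.66%


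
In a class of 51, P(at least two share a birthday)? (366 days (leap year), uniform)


P(all different) = Π(366-i)/366 for i=0..50
= 0.025839
P(match) = 1 - 0.025839 = 0.974161

P ≈ 0.9742 ≈ 97.42%


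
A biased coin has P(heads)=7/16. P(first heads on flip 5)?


Geometric: P(X=5) = (1-p)^(k-1)×p = (9/16)^4×7/16 = 45927/1048576

P(X=5) = 45927/1048576 ≈ 4.38%


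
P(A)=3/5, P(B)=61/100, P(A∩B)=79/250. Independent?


P(A)×P(B) = 183/500
P(A∩B) = 79/250
Not equal → NOT independent

No, not independent


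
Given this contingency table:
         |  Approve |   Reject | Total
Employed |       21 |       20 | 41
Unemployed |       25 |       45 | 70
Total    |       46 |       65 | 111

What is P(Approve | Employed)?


P(Approve | Employed) = 21/(21+20) = 21/41

P(Approve|Employed) = 21/41 ≈ 51.22%
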